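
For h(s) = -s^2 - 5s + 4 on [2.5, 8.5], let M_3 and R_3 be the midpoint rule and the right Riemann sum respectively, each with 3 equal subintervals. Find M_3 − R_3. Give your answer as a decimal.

M_3 = -338.5.
R_3 = -440.5.
M_3 − R_3 = 102.

102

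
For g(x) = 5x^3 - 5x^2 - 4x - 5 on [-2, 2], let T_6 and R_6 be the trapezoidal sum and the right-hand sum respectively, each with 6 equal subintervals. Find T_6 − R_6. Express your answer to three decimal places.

-21.333

T_6 ≈ -48.14815.
R_6 ≈ -26.81481.
T_6 − R_6 ≈ -21.333.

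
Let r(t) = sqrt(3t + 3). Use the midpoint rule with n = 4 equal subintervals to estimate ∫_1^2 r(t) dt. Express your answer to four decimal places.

Δt = (2 − 1)/4 = 0.25.
Midpoints: 1.125, 1.375, 1.625, 1.875.
r(1.125) ≈ 2.5249, r(1.375) ≈ 2.6693, r(1.625) ≈ 2.8062, r(1.875) ≈ 2.9368.
Sum = Δt · [r(1.125) + r(1.375) + r(1.625) + r(1.875)].
Sum ≈ 2.7343.

2.7343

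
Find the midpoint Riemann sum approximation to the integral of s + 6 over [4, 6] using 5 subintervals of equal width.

Δs = (6 − 4)/5 = 0.4.
Midpoints: 4.2, 4.6, 5, 5.4, 5.8.
f(4.2) = 10.2, f(4.6) = 10.6, f(5) = 11, f(5.4) = 11.4, f(5.8) = 11.8.
Sum = Δs · [f(4.2) + f(4.6) + f(5) + f(5.4) + f(5.8)].
Sum = 22.

22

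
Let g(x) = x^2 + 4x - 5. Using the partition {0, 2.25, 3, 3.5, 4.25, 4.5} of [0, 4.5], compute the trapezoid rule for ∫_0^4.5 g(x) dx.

50.4375

Subinterval widths: 2.25, 0.75, 0.5, 0.75, 0.25.
g(0) = -5, g(2.25) = 9.0625, g(3) = 16, g(3.5) = 21.25, g(4.25) = 30.0625, g(4.5) = 33.25.
On each subinterval the trapezoid contributes (Δx_i/2)·[g(x_{i-1}) + g(x_i)].
Sum = 50.4375.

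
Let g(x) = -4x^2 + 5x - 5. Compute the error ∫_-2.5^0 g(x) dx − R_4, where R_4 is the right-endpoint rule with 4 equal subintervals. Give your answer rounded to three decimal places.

-11.068

Exact integral: ∫_-2.5^0 g(x) dx ≈ -48.95833.
R_4 = -37.890625.
Error ≈ -48.95833 − (-37.890625) ≈ -11.068.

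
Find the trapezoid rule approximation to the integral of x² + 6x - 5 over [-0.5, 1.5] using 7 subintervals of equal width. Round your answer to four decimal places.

-2.8061

Δx = (1.5 − (-0.5))/7 = 2/7.
f(-0.5) = -7.75, f(-3/14) = -1223/196, f(1/14) = -895/196, f(5/14) = -535/196, f(9/14) = -143/196, f(13/14) = 281/196, f(17/14) = 737/196, f(1.5) = 6.25.
T_7 = (Δx/2)·[f(x_0) + 2f(x_1) + ... + 2f(x_{6}) + f(x_7)].
Sum ≈ -2.8061.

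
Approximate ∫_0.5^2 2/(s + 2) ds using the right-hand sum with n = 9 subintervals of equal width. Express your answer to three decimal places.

Δs = (2 − 0.5)/9 = 1/6.
Right endpoints: 2/3, 5/6, 1, 7/6, 4/3, 1.5, 5/3, 11/6, 2.
f(2/3) = 0.75, f(5/6) = 12/17, f(1) = 2/3, f(7/6) = 12/19, f(4/3) = 0.6, f(1.5) = 4/7, f(5/3) = 6/11, f(11/6) = 12/23, f(2) = 0.5.
Sum = Δs · [f(2/3) + f(5/6) + f(1) + ...].
Sum ≈ 0.915.

0.915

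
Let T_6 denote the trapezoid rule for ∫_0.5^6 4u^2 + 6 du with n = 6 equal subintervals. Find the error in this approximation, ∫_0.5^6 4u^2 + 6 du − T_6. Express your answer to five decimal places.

-3.08102

Exact integral: ∫_0.5^6 f(u) du ≈ 320.8333333.
T_6 ≈ 323.9143519.
Error ≈ 320.8333333 − 323.9143519 ≈ -3.08102.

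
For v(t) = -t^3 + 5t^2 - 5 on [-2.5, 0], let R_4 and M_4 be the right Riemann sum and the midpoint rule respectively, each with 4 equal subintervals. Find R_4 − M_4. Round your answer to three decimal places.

-12.512

R_4 ≈ 10.08301.
M_4 ≈ 22.59521.
R_4 − M_4 ≈ -12.512.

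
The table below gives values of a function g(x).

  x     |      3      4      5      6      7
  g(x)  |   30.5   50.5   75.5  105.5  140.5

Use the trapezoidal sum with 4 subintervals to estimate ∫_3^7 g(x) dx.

Δx = 1.
T_4 = (1/2)·[30.5 + 2·50.5 + 2·75.5 + 2·105.5 + 140.5] = 317.

317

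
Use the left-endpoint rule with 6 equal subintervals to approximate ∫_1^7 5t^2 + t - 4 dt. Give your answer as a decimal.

452

Δt = (7 − 1)/6 = 1.
Left endpoints: 1, 2, 3, 4, 5, 6.
f(1) = 2, f(2) = 18, f(3) = 44, f(4) = 80, f(5) = 126, f(6) = 182.
Sum = Δt · [f(1) + f(2) + f(3) + ...].
Sum = 452.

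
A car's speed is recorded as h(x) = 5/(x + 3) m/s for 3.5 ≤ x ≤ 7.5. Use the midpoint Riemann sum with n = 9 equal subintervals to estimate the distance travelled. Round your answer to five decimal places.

2.39727

Δx = (7.5 − 3.5)/9 = 4/9.
Midpoints: 67/18, 25/6, 83/18, 91/18, 5.5, 107/18, 115/18, 41/6, 131/18.
h(67/18) = 90/121, h(25/6) = 30/43, h(83/18) = 90/137, h(91/18) = 18/29, h(5.5) = 10/17, h(107/18) = 90/161, h(115/18) = 90/169, h(41/6) = 30/59, h(131/18) = 18/37.
Sum = Δx · [h(67/18) + h(25/6) + h(83/18) + ...].
Sum ≈ 2.39727.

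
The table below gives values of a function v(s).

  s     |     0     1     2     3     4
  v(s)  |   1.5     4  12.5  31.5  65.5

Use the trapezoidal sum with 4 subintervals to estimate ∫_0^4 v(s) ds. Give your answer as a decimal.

81.5

Δs = 1.
T_4 = (1/2)·[1.5 + 2·4 + 2·12.5 + 2·31.5 + 65.5] = 81.5.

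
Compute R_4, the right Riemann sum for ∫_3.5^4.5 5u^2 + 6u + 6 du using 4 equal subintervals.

116.21875

Δu = (4.5 − 3.5)/4 = 0.25.
Right endpoints: 3.75, 4, 4.25, 4.5.
f(3.75) = 98.8125, f(4) = 110, f(4.25) = 121.8125, f(4.5) = 134.25.
Sum = Δu · [f(3.75) + f(4) + f(4.25) + f(4.5)].
Sum = 116.21875.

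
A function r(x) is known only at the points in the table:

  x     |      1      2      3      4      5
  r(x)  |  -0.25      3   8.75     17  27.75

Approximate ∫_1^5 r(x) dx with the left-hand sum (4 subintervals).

Δx = 1.
Sum = 1·[(-0.25) + 3 + 8.75 + 17] = 28.5.

28.5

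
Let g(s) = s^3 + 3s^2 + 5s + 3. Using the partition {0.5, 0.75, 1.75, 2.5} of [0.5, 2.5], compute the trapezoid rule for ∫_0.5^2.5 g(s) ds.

48.046875

Subinterval widths: 0.25, 1, 0.75.
g(0.5) = 6.375, g(0.75) = 8.859375, g(1.75) = 26.296875, g(2.5) = 49.875.
On each subinterval the trapezoid contributes (Δs_i/2)·[g(s_{i-1}) + g(s_i)].
Sum = 48.046875.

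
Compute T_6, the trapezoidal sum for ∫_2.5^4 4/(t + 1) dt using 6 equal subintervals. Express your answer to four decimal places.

1.4276

Δt = (4 − 2.5)/6 = 0.25.
f(2.5) = 8/7, f(2.75) = 16/15, f(3) = 1, f(3.25) = 16/17, f(3.5) = 8/9, f(3.75) = 16/19, f(4) = 0.8.
T_6 = (Δt/2)·[f(t_0) + 2f(t_1) + ... + 2f(t_{5}) + f(t_6)].
Sum ≈ 1.4276.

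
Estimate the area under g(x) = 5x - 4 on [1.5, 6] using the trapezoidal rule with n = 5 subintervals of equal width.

66.375

Δx = (6 − 1.5)/5 = 0.9.
g(1.5) = 3.5, g(2.4) = 8, g(3.3) = 12.5, g(4.2) = 17, g(5.1) = 21.5, g(6) = 26.
T_5 = (Δx/2)·[g(x_0) + 2g(x_1) + ... + 2g(x_{4}) + g(x_5)].
Sum = 66.375.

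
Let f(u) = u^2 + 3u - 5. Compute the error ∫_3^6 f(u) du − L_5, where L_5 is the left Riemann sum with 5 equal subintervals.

Exact integral: ∫_3^6 f(u) du = 88.5.
L_5 = 77.88.
Error = 88.5 − 77.88 = 10.62.

10.62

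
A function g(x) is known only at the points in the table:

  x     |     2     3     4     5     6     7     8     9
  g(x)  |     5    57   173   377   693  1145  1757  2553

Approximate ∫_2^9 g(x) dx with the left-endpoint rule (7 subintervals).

Δx = 1.
Sum = 1·[5 + 57 + 173 + 377 + 693 + 1145 + 1757] = 4207.

4207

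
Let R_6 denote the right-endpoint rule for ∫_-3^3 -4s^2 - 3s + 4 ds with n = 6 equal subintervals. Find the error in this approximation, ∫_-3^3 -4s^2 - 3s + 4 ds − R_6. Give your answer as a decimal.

13

Exact integral: ∫_-3^3 f(s) ds = -48.
R_6 = -61.
Error = -48 − (-61) = 13.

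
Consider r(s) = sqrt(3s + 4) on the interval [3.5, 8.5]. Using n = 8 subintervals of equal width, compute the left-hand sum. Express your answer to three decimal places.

Δs = (8.5 − 3.5)/8 = 0.625.
Left endpoints: 3.5, 4.125, 4.75, 5.375, 6, 6.625, 7.25, 7.875.
r(3.5) ≈ 3.808, r(4.125) ≈ 4.047, r(4.75) ≈ 4.272, r(5.375) ≈ 4.486, r(6) ≈ 4.690, r(6.625) ≈ 4.886, r(7.25) ≈ 5.074, r(7.875) ≈ 5.256.
Sum = Δs · [r(3.5) + r(4.125) + r(4.75) + ...].
Sum ≈ 22.825.

22.825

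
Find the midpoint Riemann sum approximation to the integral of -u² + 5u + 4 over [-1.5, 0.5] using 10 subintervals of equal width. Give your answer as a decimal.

Δu = (0.5 − (-1.5))/10 = 0.2.
Midpoints: -1.4, -1.2, -1, -0.8, -0.6, -0.4, -0.2, 0, 0.2, 0.4.
f(-1.4) = -4.96, f(-1.2) = -3.44, f(-1) = -2, f(-0.8) = -0.64, f(-0.6) = 0.64, f(-0.4) = 1.84, f(-0.2) = 2.96, f(0) = 4, f(0.2) = 4.96, f(0.4) = 5.84.
Sum = Δu · [f(-1.4) + f(-1.2) + f(-1) + ...].
Sum = 1.84.

1.84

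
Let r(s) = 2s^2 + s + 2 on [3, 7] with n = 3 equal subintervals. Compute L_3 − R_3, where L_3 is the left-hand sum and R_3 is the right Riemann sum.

-112

L_3 ≈ 185.03704.
R_3 ≈ 297.03704.
L_3 − R_3 = -112.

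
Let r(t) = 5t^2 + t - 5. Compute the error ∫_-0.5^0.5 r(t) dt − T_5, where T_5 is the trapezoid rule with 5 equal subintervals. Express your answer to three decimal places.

Exact integral: ∫_-0.5^0.5 r(t) dt ≈ -4.58333.
T_5 = -4.55.
Error ≈ -4.58333 − (-4.55) ≈ -0.033.

-0.033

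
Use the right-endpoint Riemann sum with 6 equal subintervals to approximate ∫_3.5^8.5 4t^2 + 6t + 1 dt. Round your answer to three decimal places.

Δt = (8.5 − 3.5)/6 = 5/6.
Right endpoints: 13/3, 31/6, 6, 41/6, 23/3, 8.5.
f(13/3) = 919/9, f(31/6) = 1249/9, f(6) = 181, f(41/6) = 2059/9, f(23/3) = 2539/9, f(8.5) = 341.
Sum = Δt · [f(13/3) + f(31/6) + f(6) + ...].
Sum ≈ 1061.481.

1061.481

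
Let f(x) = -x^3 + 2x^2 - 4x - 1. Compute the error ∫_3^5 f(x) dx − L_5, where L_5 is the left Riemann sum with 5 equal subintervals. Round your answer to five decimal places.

-14.26667

Exact integral: ∫_3^5 f(x) dx ≈ -104.6666667.
L_5 = -90.4.
Error ≈ -104.6666667 − (-90.4) ≈ -14.26667.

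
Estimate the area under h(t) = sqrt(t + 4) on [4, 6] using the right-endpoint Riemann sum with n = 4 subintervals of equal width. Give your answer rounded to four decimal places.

6.0800

Δt = (6 − 4)/4 = 0.5.
Right endpoints: 4.5, 5, 5.5, 6.
h(4.5) ≈ 2.9155, h(5) ≈ 3.0000, h(5.5) ≈ 3.0822, h(6) ≈ 3.1623.
Sum = Δt · [h(4.5) + h(5) + h(5.5) + h(6)].
Sum ≈ 6.0800.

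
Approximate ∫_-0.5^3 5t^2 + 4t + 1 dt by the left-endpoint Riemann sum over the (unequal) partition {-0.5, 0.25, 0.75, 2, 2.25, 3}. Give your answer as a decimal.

43.59375

Subinterval widths: 0.75, 0.5, 1.25, 0.25, 0.75.
Left endpoints: -0.5, 0.25, 0.75, 2, 2.25.
f(-0.5) = 0.25, f(0.25) = 2.3125, f(0.75) = 6.8125, f(2) = 29, f(2.25) = 35.3125.
Sum = Σ Δt_i · f(t_i).
Sum = 43.59375.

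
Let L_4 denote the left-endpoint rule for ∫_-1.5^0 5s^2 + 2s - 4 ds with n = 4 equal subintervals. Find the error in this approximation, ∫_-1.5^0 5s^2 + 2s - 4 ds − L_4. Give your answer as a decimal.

-1.72265625

Exact integral: ∫_-1.5^0 f(s) ds = -2.625.
L_4 = -0.90234375.
Error = -2.625 − (-0.90234375) = -1.72265625.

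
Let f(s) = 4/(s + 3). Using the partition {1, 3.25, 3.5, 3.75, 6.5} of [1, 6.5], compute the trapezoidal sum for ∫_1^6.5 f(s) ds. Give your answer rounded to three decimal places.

3.547

Subinterval widths: 2.25, 0.25, 0.25, 2.75.
f(1) = 1, f(3.25) = 0.64, f(3.5) = 8/13, f(3.75) = 16/27, f(6.5) = 8/19.
On each subinterval the trapezoid contributes (Δs_i/2)·[f(s_{i-1}) + f(s_i)].
Sum ≈ 3.547.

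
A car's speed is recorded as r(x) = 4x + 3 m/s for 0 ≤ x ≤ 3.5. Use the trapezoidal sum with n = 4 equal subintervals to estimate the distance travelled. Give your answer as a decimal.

Δx = (3.5 − 0)/4 = 0.875.
r(0) = 3, r(0.875) = 6.5, r(1.75) = 10, r(2.625) = 13.5, r(3.5) = 17.
T_4 = (Δx/2)·[r(x_0) + 2r(x_1) + 2r(x_2) + 2r(x_3) + r(x_4)].
Sum = 35.

35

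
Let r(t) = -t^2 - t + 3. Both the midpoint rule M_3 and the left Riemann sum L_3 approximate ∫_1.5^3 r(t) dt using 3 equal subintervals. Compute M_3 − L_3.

M_3 = -6.71875.
L_3 = -4.75.
M_3 − L_3 = -1.96875.

-1.96875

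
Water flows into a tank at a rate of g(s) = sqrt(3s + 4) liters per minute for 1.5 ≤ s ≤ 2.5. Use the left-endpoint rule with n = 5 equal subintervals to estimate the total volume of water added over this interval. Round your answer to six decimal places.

Δs = (2.5 − 1.5)/5 = 0.2.
Left endpoints: 1.5, 1.7, 1.9, 2.1, 2.3.
g(1.5) ≈ 2.915476, g(1.7) ≈ 3.016621, g(1.9) ≈ 3.114482, g(2.1) ≈ 3.209361, g(2.3) ≈ 3.301515.
Sum = Δs · [g(1.5) + g(1.7) + g(1.9) + g(2.1) + g(2.3)].
Sum ≈ 3.111491.

3.111491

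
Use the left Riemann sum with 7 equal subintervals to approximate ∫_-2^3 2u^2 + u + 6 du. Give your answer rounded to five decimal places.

51.32653

Δu = (3 − (-2))/7 = 5/7.
Left endpoints: -2, -9/7, -4/7, 1/7, 6/7, 11/7, 16/7.
f(-2) = 12, f(-9/7) = 393/49, f(-4/7) = 298/49, f(1/7) = 303/49, f(6/7) = 408/49, f(11/7) = 613/49, f(16/7) = 918/49.
Sum = Δu · [f(-2) + f(-9/7) + f(-4/7) + ...].
Sum ≈ 51.32653.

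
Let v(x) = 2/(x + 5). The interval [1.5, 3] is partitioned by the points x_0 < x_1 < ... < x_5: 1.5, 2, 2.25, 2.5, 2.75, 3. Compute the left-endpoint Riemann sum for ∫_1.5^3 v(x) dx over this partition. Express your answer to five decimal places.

0.42542

Subinterval widths: 0.5, 0.25, 0.25, 0.25, 0.25.
Left endpoints: 1.5, 2, 2.25, 2.5, 2.75.
v(1.5) = 4/13, v(2) = 2/7, v(2.25) = 8/29, v(2.5) = 4/15, v(2.75) = 8/31.
Sum = Σ Δx_i · v(x_i).
Sum ≈ 0.42542.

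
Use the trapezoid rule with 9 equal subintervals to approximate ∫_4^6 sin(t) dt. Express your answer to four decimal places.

Δt = (6 − 4)/9 = 2/9.
f(4) ≈ -0.7568, f(38/9) ≈ -0.8823, f(40/9) ≈ -0.9643, f(14/3) ≈ -0.9990, f(44/9) ≈ -0.9845, f(46/9) ≈ -0.9216, f(16/3) ≈ -0.8133, f(50/9) ≈ -0.6651, f(52/9) ≈ -0.4842, f(6) ≈ -0.2794.
T_9 = (Δt/2)·[f(t_0) + 2f(t_1) + ... + 2f(t_{8}) + f(t_9)].
Sum ≈ -1.6072.

-1.6072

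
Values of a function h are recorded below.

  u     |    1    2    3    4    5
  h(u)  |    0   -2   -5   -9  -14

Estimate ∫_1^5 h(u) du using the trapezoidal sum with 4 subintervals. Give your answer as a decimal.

-23

Δu = 1.
T_4 = (1/2)·[0 + 2·(-2) + 2·(-5) + 2·(-9) + (-14)] = -23.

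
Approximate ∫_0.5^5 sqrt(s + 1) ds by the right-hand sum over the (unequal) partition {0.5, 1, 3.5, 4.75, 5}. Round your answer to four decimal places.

Subinterval widths: 0.5, 2.5, 1.25, 0.25.
Right endpoints: 1, 3.5, 4.75, 5.
f(1) ≈ 1.4142, f(3.5) ≈ 2.1213, f(4.75) ≈ 2.3979, f(5) ≈ 2.4495.
Sum = Σ Δs_i · f(s_i).
Sum ≈ 9.6202.

9.6202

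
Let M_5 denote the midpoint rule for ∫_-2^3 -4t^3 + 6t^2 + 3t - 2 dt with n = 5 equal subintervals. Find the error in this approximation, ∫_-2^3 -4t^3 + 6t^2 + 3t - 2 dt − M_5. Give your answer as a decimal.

0

Exact integral: ∫_-2^3 f(t) dt = 2.5.
M_5 = 2.5.
Error = 2.5 − 2.5 = 0.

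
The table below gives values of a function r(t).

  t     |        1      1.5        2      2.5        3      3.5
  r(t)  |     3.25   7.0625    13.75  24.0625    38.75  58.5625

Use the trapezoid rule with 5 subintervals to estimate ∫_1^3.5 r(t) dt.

57.265625

Δt = 0.5.
T_5 = (0.5/2)·[3.25 + 2·7.0625 + 2·13.75 + 2·24.0625 + 2·38.75 + 58.5625] = 57.265625.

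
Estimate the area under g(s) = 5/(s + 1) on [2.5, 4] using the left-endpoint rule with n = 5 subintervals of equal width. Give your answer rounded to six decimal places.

1.849220

Δs = (4 − 2.5)/5 = 0.3.
Left endpoints: 2.5, 2.8, 3.1, 3.4, 3.7.
g(2.5) = 10/7, g(2.8) = 25/19, g(3.1) = 50/41, g(3.4) = 25/22, g(3.7) = 50/47.
Sum = Δs · [g(2.5) + g(2.8) + g(3.1) + g(3.4) + g(3.7)].
Sum ≈ 1.849220.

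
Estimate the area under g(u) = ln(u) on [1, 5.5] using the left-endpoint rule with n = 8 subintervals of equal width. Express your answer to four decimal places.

4.3753

Δu = (5.5 − 1)/8 = 0.5625.
Left endpoints: 1, 1.5625, 2.125, 2.6875, 3.25, 3.8125, 4.375, 4.9375.
g(1) ≈ 0.0000, g(1.5625) ≈ 0.4463, g(2.125) ≈ 0.7538, g(2.6875) ≈ 0.9886, g(3.25) ≈ 1.1787, g(3.8125) ≈ 1.3383, g(4.375) ≈ 1.4759, g(4.9375) ≈ 1.5969.
Sum = Δu · [g(1) + g(1.5625) + g(2.125) + ...].
Sum ≈ 4.3753.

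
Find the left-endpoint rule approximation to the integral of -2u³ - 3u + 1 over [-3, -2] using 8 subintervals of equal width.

Δu = (-2 − (-3))/8 = 0.125.
Left endpoints: -3, -2.875, -2.75, -2.625, -2.5, -2.375, -2.25, -2.125.
f(-3) = 64, f(-2.875) = 57.15234375, f(-2.75) = 50.84375, f(-2.625) = 45.05078125, f(-2.5) = 39.75, f(-2.375) = 34.91796875, f(-2.25) = 30.53125, f(-2.125) = 26.56640625.
Sum = Δu · [f(-3) + f(-2.875) + f(-2.75) + ...].
Sum = 43.6015625.

43.6015625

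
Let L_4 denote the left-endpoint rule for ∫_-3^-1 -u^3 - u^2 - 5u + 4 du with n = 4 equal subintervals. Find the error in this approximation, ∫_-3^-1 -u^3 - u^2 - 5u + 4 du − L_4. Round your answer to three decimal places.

-7.417

Exact integral: ∫_-3^-1 f(u) du ≈ 39.33333.
L_4 = 46.75.
Error ≈ 39.33333 − 46.75 ≈ -7.417.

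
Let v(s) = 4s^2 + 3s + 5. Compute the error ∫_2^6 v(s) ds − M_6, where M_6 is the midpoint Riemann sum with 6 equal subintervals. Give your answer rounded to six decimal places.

0.592593

Exact integral: ∫_2^6 v(s) ds ≈ 345.33333333.
M_6 ≈ 344.74074074.
Error ≈ 345.33333333 − 344.74074074 ≈ 0.592593.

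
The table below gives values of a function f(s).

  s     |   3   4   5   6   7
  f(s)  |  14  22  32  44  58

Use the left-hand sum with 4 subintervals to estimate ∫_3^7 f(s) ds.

112

Δs = 1.
Sum = 1·[14 + 22 + 32 + 44] = 112.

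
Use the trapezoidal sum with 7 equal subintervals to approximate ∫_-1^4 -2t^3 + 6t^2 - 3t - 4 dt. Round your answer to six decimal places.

Δt = (4 − (-1))/7 = 5/7.
f(-1) = 7, f(-2/7) = -894/343, f(3/7) = -1489/343, f(8/7) = -884/343, f(13/7) = -579/343, f(18/7) = -2074/343, f(23/7) = -6869/343, f(4) = -48.
T_7 = (Δt/2)·[f(t_0) + 2f(t_1) + ... + 2f(t_{6}) + f(t_7)].
Sum ≈ -41.275510.

-41.275510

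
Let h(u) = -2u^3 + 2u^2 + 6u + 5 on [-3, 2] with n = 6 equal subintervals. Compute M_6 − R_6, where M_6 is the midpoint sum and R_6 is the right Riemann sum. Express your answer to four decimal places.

M_6 ≈ 64.386574.
R_6 ≈ 47.893519.
M_6 − R_6 ≈ 16.4931.

16.4931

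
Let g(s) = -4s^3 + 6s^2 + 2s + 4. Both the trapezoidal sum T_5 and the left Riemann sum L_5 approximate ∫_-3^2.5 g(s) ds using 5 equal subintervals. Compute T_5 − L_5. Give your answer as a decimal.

-96.8

T_5 = 156.42.
L_5 = 253.22.
T_5 − L_5 = -96.8.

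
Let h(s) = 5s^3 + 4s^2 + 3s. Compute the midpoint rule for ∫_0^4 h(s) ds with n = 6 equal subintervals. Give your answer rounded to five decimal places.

424.29630

Δs = (4 − 0)/6 = 2/3.
Midpoints: 1/3, 1, 5/3, 7/3, 3, 11/3.
h(1/3) = 44/27, h(1) = 12, h(5/3) = 1060/27, h(7/3) = 2492/27, h(3) = 180, h(11/3) = 8404/27.
Sum = Δs · [h(1/3) + h(1) + h(5/3) + ...].
Sum ≈ 424.29630.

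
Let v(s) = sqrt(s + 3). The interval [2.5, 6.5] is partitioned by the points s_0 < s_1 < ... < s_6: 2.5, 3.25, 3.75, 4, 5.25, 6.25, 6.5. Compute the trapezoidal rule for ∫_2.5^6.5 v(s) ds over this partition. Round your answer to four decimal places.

10.9180

Subinterval widths: 0.75, 0.5, 0.25, 1.25, 1, 0.25.
v(2.5) ≈ 2.3452, v(3.25) ≈ 2.5000, v(3.75) ≈ 2.5981, v(4) ≈ 2.6458, v(5.25) ≈ 2.8723, v(6.25) ≈ 3.0414, v(6.5) ≈ 3.0822.
On each subinterval the trapezoid contributes (Δs_i/2)·[v(s_{i-1}) + v(s_i)].
Sum ≈ 10.9180.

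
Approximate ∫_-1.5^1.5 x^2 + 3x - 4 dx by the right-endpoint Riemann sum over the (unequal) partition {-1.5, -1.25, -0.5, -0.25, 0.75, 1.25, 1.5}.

-6.5

Subinterval widths: 0.25, 0.75, 0.25, 1, 0.5, 0.25.
Right endpoints: -1.25, -0.5, -0.25, 0.75, 1.25, 1.5.
f(-1.25) = -6.1875, f(-0.5) = -5.25, f(-0.25) = -4.6875, f(0.75) = -1.1875, f(1.25) = 1.3125, f(1.5) = 2.75.
Sum = Σ Δx_i · f(x_i).
Sum = -6.5.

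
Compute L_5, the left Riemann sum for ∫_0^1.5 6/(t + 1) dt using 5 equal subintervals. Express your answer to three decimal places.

6.075

Δt = (1.5 − 0)/5 = 0.3.
Left endpoints: 0, 0.3, 0.6, 0.9, 1.2.
f(0) = 6, f(0.3) = 60/13, f(0.6) = 3.75, f(0.9) = 60/19, f(1.2) = 30/11.
Sum = Δt · [f(0) + f(0.3) + f(0.6) + f(0.9) + f(1.2)].
Sum ≈ 6.075.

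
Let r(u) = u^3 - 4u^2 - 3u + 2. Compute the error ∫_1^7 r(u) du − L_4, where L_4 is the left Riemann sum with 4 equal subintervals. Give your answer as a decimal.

81

Exact integral: ∫_1^7 r(u) du = 84.
L_4 = 3.
Error = 84 − 3 = 81.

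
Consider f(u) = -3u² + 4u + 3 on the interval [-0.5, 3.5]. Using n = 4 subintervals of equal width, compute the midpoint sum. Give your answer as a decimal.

-6

Δu = (3.5 − (-0.5))/4 = 1.
Midpoints: 0, 1, 2, 3.
f(0) = 3, f(1) = 4, f(2) = -1, f(3) = -12.
Sum = Δu · [f(0) + f(1) + f(2) + f(3)].
Sum = -6.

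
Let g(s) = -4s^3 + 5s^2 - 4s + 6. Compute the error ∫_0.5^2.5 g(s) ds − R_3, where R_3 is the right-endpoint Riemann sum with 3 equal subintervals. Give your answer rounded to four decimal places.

15.2593

Exact integral: ∫_0.5^2.5 g(s) ds ≈ -13.166667.
R_3 ≈ -28.425926.
Error ≈ -13.166667 − (-28.425926) ≈ 15.2593.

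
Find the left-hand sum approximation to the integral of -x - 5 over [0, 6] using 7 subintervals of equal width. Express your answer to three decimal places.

-45.429

Δx = (6 − 0)/7 = 6/7.
Left endpoints: 0, 6/7, 12/7, 18/7, 24/7, 30/7, 36/7.
f(0) = -5, f(6/7) = -41/7, f(12/7) = -47/7, f(18/7) = -53/7, f(24/7) = -59/7, f(30/7) = -65/7, f(36/7) = -71/7.
Sum = Δx · [f(0) + f(6/7) + f(12/7) + ...].
Sum ≈ -45.429.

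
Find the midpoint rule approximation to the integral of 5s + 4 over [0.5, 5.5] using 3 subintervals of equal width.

Δs = (5.5 − 0.5)/3 = 5/3.
Midpoints: 4/3, 3, 14/3.
f(4/3) = 32/3, f(3) = 19, f(14/3) = 82/3.
Sum = Δs · [f(4/3) + f(3) + f(14/3)].
Sum = 95.

95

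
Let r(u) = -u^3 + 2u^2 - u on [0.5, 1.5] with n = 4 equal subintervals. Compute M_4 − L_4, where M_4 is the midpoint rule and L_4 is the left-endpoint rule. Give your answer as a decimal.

-0.015625

M_4 = -0.078125.
L_4 = -0.0625.
M_4 − L_4 = -0.015625.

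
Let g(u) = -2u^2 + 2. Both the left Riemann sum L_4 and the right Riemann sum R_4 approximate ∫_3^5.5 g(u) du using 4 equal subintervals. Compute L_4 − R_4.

L_4 = -74.9609375.
R_4 = -101.5234375.
L_4 − R_4 = 26.5625.

26.5625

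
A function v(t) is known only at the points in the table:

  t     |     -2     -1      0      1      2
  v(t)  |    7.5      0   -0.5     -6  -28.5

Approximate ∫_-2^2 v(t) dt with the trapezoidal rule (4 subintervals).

-17

Δt = 1.
T_4 = (1/2)·[7.5 + 2·0 + 2·(-0.5) + 2·(-6) + (-28.5)] = -17.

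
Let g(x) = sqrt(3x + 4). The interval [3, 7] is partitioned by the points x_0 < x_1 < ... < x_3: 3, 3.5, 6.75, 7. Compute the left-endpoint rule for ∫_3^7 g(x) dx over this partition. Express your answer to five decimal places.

15.40951

Subinterval widths: 0.5, 3.25, 0.25.
Left endpoints: 3, 3.5, 6.75.
g(3) ≈ 3.60555, g(3.5) ≈ 3.80789, g(6.75) ≈ 4.92443.
Sum = Σ Δx_i · g(x_i).
Sum ≈ 15.40951.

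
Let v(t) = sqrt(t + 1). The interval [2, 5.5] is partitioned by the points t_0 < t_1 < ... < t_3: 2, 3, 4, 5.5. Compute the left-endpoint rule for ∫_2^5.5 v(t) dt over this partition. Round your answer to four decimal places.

7.0862

Subinterval widths: 1, 1, 1.5.
Left endpoints: 2, 3, 4.
v(2) ≈ 1.7321, v(3) ≈ 2.0000, v(4) ≈ 2.2361.
Sum = Σ Δt_i · v(t_i).
Sum ≈ 7.0862.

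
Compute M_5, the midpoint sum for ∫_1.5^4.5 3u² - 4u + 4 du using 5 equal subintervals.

63.48

Δu = (4.5 − 1.5)/5 = 0.6.
Midpoints: 1.8, 2.4, 3, 3.6, 4.2.
f(1.8) = 6.52, f(2.4) = 11.68, f(3) = 19, f(3.6) = 28.48, f(4.2) = 40.12.
Sum = Δu · [f(1.8) + f(2.4) + f(3) + f(3.6) + f(4.2)].
Sum = 63.48.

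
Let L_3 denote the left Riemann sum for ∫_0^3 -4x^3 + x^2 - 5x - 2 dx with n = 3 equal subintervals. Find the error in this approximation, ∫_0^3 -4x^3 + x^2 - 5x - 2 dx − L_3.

-48.5

Exact integral: ∫_0^3 f(x) dx = -100.5.
L_3 = -52.
Error = -100.5 − (-52) = -48.5.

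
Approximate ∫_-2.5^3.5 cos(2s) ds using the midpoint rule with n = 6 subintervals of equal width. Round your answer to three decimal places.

-0.179

Δs = (3.5 − (-2.5))/6 = 1.
Midpoints: -2, -1, 0, 1, 2, 3.
f(-2) ≈ -0.654, f(-1) ≈ -0.416, f(0) ≈ 1.000, f(1) ≈ -0.416, f(2) ≈ -0.654, f(3) ≈ 0.960.
Sum = Δs · [f(-2) + f(-1) + f(0) + ...].
Sum ≈ -0.179.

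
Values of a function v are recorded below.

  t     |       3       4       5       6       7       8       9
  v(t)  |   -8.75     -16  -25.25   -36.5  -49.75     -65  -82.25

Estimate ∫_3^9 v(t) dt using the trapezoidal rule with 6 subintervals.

-238

Δt = 1.
T_6 = (1/2)·[(-8.75) + 2·(-16) + 2·(-25.25) + 2·(-36.5) + 2·(-49.75) + 2·(-65) + (-82.25)] = -238.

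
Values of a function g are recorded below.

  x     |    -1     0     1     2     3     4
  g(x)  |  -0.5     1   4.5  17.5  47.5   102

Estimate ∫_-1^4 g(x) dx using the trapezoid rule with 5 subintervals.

Δx = 1.
T_5 = (1/2)·[(-0.5) + 2·1 + 2·4.5 + 2·17.5 + 2·47.5 + 102] = 121.25.

121.25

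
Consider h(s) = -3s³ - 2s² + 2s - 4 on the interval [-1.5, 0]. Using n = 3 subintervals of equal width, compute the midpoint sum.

Δs = (0 − (-1.5))/3 = 0.5.
Midpoints: -1.25, -0.75, -0.25.
h(-1.25) = -3.765625, h(-0.75) = -5.359375, h(-0.25) = -4.578125.
Sum = Δs · [h(-1.25) + h(-0.75) + h(-0.25)].
Sum = -6.8515625.

-6.8515625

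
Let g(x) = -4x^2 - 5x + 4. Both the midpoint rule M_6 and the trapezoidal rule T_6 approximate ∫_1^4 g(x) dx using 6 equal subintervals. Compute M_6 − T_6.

M_6 = -109.25.
T_6 = -110.
M_6 − T_6 = 0.75.

0.75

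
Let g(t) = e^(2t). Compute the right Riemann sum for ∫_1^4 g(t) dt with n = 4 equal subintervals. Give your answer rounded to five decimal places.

Δt = (4 − 1)/4 = 0.75.
Right endpoints: 1.75, 2.5, 3.25, 4.
g(1.75) ≈ 33.11545, g(2.5) ≈ 148.41316, g(3.25) ≈ 665.14163, g(4) ≈ 2980.95799.
Sum = Δt · [g(1.75) + g(2.5) + g(3.25) + g(4)].
Sum ≈ 2870.72117.

2870.72117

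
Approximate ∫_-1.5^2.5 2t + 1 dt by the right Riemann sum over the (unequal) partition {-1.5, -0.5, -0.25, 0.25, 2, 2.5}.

Subinterval widths: 1, 0.25, 0.5, 1.75, 0.5.
Right endpoints: -0.5, -0.25, 0.25, 2, 2.5.
f(-0.5) = 0, f(-0.25) = 0.5, f(0.25) = 1.5, f(2) = 5, f(2.5) = 6.
Sum = Σ Δt_i · f(t_i).
Sum = 12.625.

12.625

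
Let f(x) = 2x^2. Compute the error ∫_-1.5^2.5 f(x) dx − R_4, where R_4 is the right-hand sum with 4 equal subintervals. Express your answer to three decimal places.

Exact integral: ∫_-1.5^2.5 f(x) dx ≈ 12.66667.
R_4 = 18.
Error ≈ 12.66667 − 18 ≈ -5.333.

-5.333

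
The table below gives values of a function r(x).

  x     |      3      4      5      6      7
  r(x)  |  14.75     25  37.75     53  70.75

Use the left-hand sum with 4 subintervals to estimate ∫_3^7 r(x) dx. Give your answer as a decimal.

Δx = 1.
Sum = 1·[14.75 + 25 + 37.75 + 53] = 130.5.

130.5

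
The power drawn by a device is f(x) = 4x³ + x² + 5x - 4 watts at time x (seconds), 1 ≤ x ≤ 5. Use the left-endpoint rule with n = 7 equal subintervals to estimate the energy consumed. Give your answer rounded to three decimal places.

Δx = (5 − 1)/7 = 4/7.
Left endpoints: 1, 11/7, 15/7, 19/7, 23/7, 27/7, 31/7.
f(1) = 6, f(11/7) = 7494/343, f(15/7) = 17378/343, f(19/7) = 33246/343, f(23/7) = 56634/343, f(27/7) = 89078/343, f(31/7) = 132114/343.
Sum = Δx · [f(1) + f(11/7) + f(15/7) + ...].
Sum ≈ 563.102.

563.102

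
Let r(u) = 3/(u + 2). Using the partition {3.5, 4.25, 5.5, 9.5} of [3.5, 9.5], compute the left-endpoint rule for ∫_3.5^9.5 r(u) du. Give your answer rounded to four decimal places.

Subinterval widths: 0.75, 1.25, 4.
Left endpoints: 3.5, 4.25, 5.5.
r(3.5) = 6/11, r(4.25) = 0.48, r(5.5) = 0.4.
Sum = Σ Δu_i · r(u_i).
Sum ≈ 2.6091.

2.6091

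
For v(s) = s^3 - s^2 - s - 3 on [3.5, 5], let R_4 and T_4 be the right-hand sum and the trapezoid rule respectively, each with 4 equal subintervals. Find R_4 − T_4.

R_4 ≈ 93.6240234.
T_4 ≈ 80.8974609.
R_4 − T_4 = 12.7265625.

12.7265625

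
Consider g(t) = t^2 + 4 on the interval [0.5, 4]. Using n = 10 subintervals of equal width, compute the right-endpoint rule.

Δt = (4 − 0.5)/10 = 0.35.
Right endpoints: 0.85, 1.2, 1.55, 1.9, 2.25, 2.6, 2.95, 3.3, 3.65, 4.
g(0.85) = 4.7225, g(1.2) = 5.44, g(1.55) = 6.4025, g(1.9) = 7.61, g(2.25) = 9.0625, g(2.6) = 10.76, g(2.95) = 12.7025, g(3.3) = 14.89, g(3.65) = 17.3225, g(4) = 20.
Sum = Δt · [g(0.85) + g(1.2) + g(1.55) + ...].
Sum = 38.119375.

38.119375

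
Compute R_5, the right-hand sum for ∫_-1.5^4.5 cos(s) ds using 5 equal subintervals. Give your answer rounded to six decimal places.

-0.151410

Δs = (4.5 − (-1.5))/5 = 1.2.
Right endpoints: -0.3, 0.9, 2.1, 3.3, 4.5.
f(-0.3) ≈ 0.955336, f(0.9) ≈ 0.621610, f(2.1) ≈ -0.504846, f(3.3) ≈ -0.987480, f(4.5) ≈ -0.210796.
Sum = Δs · [f(-0.3) + f(0.9) + f(2.1) + f(3.3) + f(4.5)].
Sum ≈ -0.151410.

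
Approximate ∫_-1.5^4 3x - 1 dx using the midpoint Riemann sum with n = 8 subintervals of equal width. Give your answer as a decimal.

Δx = (4 − (-1.5))/8 = 0.6875.
Midpoints: -1.15625, -0.46875, 0.21875, 0.90625, 1.59375, 2.28125, 2.96875, 3.65625.
f(-1.15625) = -4.46875, f(-0.46875) = -2.40625, f(0.21875) = -0.34375, f(0.90625) = 1.71875, f(1.59375) = 3.78125, f(2.28125) = 5.84375, f(2.96875) = 7.90625, f(3.65625) = 9.96875.
Sum = Δx · [f(-1.15625) + f(-0.46875) + f(0.21875) + ...].
Sum = 15.125.

15.125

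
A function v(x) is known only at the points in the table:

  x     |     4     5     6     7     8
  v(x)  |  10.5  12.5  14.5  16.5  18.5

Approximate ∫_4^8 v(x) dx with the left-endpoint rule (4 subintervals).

54

Δx = 1.
Sum = 1·[10.5 + 12.5 + 14.5 + 16.5] = 54.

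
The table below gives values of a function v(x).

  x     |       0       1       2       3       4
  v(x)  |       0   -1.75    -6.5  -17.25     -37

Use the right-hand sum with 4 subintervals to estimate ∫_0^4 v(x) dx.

Δx = 1.
Sum = 1·[(-1.75) + (-6.5) + (-17.25) + (-37)] = -62.5.

-62.5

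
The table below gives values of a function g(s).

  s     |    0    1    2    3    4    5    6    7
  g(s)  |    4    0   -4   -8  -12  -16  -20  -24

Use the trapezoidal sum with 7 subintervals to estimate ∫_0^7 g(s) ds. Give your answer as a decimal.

-70

Δs = 1.
T_7 = (1/2)·[4 + 2·0 + 2·(-4) + 2·(-8) + 2·(-12) + 2·(-16) + 2·(-20) + (-24)] = -70.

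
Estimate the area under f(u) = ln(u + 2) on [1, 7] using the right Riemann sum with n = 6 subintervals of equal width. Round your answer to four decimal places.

Δu = (7 − 1)/6 = 1.
Right endpoints: 2, 3, 4, 5, 6, 7.
f(2) ≈ 1.3863, f(3) ≈ 1.6094, f(4) ≈ 1.7918, f(5) ≈ 1.9459, f(6) ≈ 2.0794, f(7) ≈ 2.1972.
Sum = Δu · [f(2) + f(3) + f(4) + ...].
Sum ≈ 11.0101.

11.0101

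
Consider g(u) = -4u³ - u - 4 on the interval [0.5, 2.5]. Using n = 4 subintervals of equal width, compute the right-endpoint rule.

Δu = (2.5 − 0.5)/4 = 0.5.
Right endpoints: 1, 1.5, 2, 2.5.
g(1) = -9, g(1.5) = -19, g(2) = -38, g(2.5) = -69.
Sum = Δu · [g(1) + g(1.5) + g(2) + g(2.5)].
Sum = -67.5.

-67.5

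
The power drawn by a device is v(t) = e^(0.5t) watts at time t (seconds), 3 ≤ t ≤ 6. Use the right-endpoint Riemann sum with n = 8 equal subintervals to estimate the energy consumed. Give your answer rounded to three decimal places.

34.225

Δt = (6 − 3)/8 = 0.375.
Right endpoints: 3.375, 3.75, 4.125, 4.5, 4.875, 5.25, 5.625, 6.
v(3.375) ≈ 5.406, v(3.75) ≈ 6.521, v(4.125) ≈ 7.866, v(4.5) ≈ 9.488, v(4.875) ≈ 11.444, v(5.25) ≈ 13.805, v(5.625) ≈ 16.651, v(6) ≈ 20.086.
Sum = Δt · [v(3.375) + v(3.75) + v(4.125) + ...].
Sum ≈ 34.225.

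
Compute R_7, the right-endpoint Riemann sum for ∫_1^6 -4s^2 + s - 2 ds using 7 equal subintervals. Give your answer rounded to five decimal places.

-329.08163

Δs = (6 − 1)/7 = 5/7.
Right endpoints: 12/7, 17/7, 22/7, 27/7, 32/7, 37/7, 6.
f(12/7) = -590/49, f(17/7) = -1135/49, f(22/7) = -1880/49, f(27/7) = -2825/49, f(32/7) = -3970/49, f(37/7) = -5315/49, f(6) = -140.
Sum = Δs · [f(12/7) + f(17/7) + f(22/7) + ...].
Sum ≈ -329.08163.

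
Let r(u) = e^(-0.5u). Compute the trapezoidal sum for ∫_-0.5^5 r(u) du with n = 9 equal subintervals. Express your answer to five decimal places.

Δu = (5 − (-0.5))/9 = 11/18.
r(-0.5) ≈ 1.28403, r(1/9) ≈ 0.94596, r(13/18) ≈ 0.69690, r(4/3) ≈ 0.51342, r(35/18) ≈ 0.37824, r(23/9) ≈ 0.27866, r(19/6) ≈ 0.20529, r(34/9) ≈ 0.15124, r(79/18) ≈ 0.11142, r(5) ≈ 0.08208.
T_9 = (Δu/2)·[r(u_0) + 2r(u_1) + ... + 2r(u_{8}) + r(u_9)].
Sum ≈ 2.42255.

2.42255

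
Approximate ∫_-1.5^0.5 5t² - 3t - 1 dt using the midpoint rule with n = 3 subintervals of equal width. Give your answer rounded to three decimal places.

6.463

Δt = (0.5 − (-1.5))/3 = 2/3.
Midpoints: -7/6, -0.5, 1/6.
f(-7/6) = 335/36, f(-0.5) = 1.75, f(1/6) = -49/36.
Sum = Δt · [f(-7/6) + f(-0.5) + f(1/6)].
Sum ≈ 6.463.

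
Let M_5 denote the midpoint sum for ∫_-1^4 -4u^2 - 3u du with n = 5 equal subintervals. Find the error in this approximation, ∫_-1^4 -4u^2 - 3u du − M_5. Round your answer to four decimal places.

-1.6667

Exact integral: ∫_-1^4 f(u) du ≈ -109.166667.
M_5 = -107.5.
Error ≈ -109.166667 − (-107.5) ≈ -1.6667.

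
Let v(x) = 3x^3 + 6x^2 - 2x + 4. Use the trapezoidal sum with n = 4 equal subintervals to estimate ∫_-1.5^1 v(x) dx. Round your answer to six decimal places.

17.563477

Δx = (1 − (-1.5))/4 = 0.625.
v(-1.5) = 10.375, v(-0.875) = 4267/512, v(-0.25) = 4.828125, v(0.375) = 2177/512, v(1) = 11.
T_4 = (Δx/2)·[v(x_0) + 2v(x_1) + 2v(x_2) + 2v(x_3) + v(x_4)].
Sum ≈ 17.563477.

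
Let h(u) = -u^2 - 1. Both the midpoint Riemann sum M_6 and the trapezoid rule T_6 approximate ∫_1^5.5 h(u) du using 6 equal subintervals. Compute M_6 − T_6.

0.6328125

M_6 = -59.4140625.
T_6 = -60.046875.
M_6 − T_6 = 0.6328125.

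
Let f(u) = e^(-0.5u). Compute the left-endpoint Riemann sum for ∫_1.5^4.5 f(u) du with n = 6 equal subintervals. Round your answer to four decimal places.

0.8295

Δu = (4.5 − 1.5)/6 = 0.5.
Left endpoints: 1.5, 2, 2.5, 3, 3.5, 4.
f(1.5) ≈ 0.4724, f(2) ≈ 0.3679, f(2.5) ≈ 0.2865, f(3) ≈ 0.2231, f(3.5) ≈ 0.1738, f(4) ≈ 0.1353.
Sum = Δu · [f(1.5) + f(2) + f(2.5) + ...].
Sum ≈ 0.8295.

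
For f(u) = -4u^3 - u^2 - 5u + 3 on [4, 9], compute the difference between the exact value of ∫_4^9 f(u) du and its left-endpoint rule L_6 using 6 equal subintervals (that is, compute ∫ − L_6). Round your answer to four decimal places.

Exact integral: ∫_4^9 f(u) du ≈ -6674.166667.
L_6 ≈ -5574.050926.
Error ≈ -6674.166667 − (-5574.050926) ≈ -1100.1157.

-1100.1157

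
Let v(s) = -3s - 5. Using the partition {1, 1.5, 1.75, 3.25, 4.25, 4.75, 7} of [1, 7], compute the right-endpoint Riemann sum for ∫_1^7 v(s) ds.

-115.3125

Subinterval widths: 0.5, 0.25, 1.5, 1, 0.5, 2.25.
Right endpoints: 1.5, 1.75, 3.25, 4.25, 4.75, 7.
v(1.5) = -9.5, v(1.75) = -10.25, v(3.25) = -14.75, v(4.25) = -17.75, v(4.75) = -19.25, v(7) = -26.
Sum = Σ Δs_i · v(s_i).
Sum = -115.3125.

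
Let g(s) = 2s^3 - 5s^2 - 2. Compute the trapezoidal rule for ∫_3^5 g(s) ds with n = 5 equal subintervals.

Δs = (5 − 3)/5 = 0.4.
g(3) = 7, g(3.4) = 18.808, g(3.8) = 35.544, g(4.2) = 57.976, g(4.6) = 86.872, g(5) = 123.
T_5 = (Δs/2)·[g(s_0) + 2g(s_1) + ... + 2g(s_{4}) + g(s_5)].
Sum = 105.68.

105.68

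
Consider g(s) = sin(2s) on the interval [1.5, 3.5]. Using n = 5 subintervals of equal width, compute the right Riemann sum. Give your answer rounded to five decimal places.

-0.72177

Δs = (3.5 − 1.5)/5 = 0.4.
Right endpoints: 1.9, 2.3, 2.7, 3.1, 3.5.
g(1.9) ≈ -0.61186, g(2.3) ≈ -0.99369, g(2.7) ≈ -0.77276, g(3.1) ≈ -0.08309, g(3.5) ≈ 0.65699.
Sum = Δs · [g(1.9) + g(2.3) + g(2.7) + g(3.1) + g(3.5)].
Sum ≈ -0.72177.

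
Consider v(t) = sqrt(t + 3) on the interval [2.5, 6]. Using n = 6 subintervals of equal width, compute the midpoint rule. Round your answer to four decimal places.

Δt = (6 − 2.5)/6 = 7/12.
Midpoints: 67/24, 3.375, 95/24, 109/24, 5.125, 137/24.
v(67/24) ≈ 2.4066, v(3.375) ≈ 2.5249, v(95/24) ≈ 2.6379, v(109/24) ≈ 2.7462, v(5.125) ≈ 2.8504, v(137/24) ≈ 2.9510.
Sum = Δt · [v(67/24) + v(3.375) + v(95/24) + ...].
Sum ≈ 9.4016.

9.4016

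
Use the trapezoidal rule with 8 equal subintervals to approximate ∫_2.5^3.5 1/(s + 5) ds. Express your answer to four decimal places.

0.1252

Δs = (3.5 − 2.5)/8 = 0.125.
f(2.5) = 2/15, f(2.625) = 8/61, f(2.75) = 4/31, f(2.875) = 8/63, f(3) = 0.125, f(3.125) = 8/65, f(3.25) = 4/33, f(3.375) = 8/67, f(3.5) = 2/17.
T_8 = (Δs/2)·[f(s_0) + 2f(s_1) + ... + 2f(s_{7}) + f(s_8)].
Sum ≈ 0.1252.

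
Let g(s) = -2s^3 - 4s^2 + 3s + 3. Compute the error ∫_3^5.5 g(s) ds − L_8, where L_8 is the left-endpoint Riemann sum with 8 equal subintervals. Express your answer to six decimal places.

-54.463704

Exact integral: ∫_3^5.5 g(s) ds ≈ -563.48958333.
L_8 ≈ -509.02587891.
Error ≈ -563.48958333 − (-509.02587891) ≈ -54.463704.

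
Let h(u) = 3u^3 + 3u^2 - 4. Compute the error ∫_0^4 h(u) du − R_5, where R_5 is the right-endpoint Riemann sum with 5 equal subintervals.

Exact integral: ∫_0^4 h(u) du = 240.
R_5 = 344.96.
Error = 240 − 344.96 = -104.96.

-104.96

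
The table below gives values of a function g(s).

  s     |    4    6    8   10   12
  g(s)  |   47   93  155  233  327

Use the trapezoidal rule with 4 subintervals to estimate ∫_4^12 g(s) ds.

Δs = 2.
T_4 = (2/2)·[47 + 2·93 + 2·155 + 2·233 + 327] = 1336.

1336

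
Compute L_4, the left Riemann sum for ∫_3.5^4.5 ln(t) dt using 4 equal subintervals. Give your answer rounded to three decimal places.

Δt = (4.5 − 3.5)/4 = 0.25.
Left endpoints: 3.5, 3.75, 4, 4.25.
f(3.5) ≈ 1.253, f(3.75) ≈ 1.322, f(4) ≈ 1.386, f(4.25) ≈ 1.447.
Sum = Δt · [f(3.5) + f(3.75) + f(4) + f(4.25)].
Sum ≈ 1.352.

1.352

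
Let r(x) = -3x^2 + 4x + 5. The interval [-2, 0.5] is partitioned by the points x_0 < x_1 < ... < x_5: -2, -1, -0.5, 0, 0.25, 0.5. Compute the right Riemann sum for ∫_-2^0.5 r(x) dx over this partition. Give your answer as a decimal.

Subinterval widths: 1, 0.5, 0.5, 0.25, 0.25.
Right endpoints: -1, -0.5, 0, 0.25, 0.5.
r(-1) = -2, r(-0.5) = 2.25, r(0) = 5, r(0.25) = 5.8125, r(0.5) = 6.25.
Sum = Σ Δx_i · r(x_i).
Sum = 4.640625.

4.640625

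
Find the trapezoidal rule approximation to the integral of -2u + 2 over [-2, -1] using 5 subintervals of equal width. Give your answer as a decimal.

Δu = (-1 − (-2))/5 = 0.2.
f(-2) = 6, f(-1.8) = 5.6, f(-1.6) = 5.2, f(-1.4) = 4.8, f(-1.2) = 4.4, f(-1) = 4.
T_5 = (Δu/2)·[f(u_0) + 2f(u_1) + ... + 2f(u_{4}) + f(u_5)].
Sum = 5.

5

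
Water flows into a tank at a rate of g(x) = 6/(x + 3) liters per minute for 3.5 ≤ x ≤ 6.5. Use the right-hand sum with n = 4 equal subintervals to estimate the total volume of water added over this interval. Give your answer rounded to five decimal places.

Δx = (6.5 − 3.5)/4 = 0.75.
Right endpoints: 4.25, 5, 5.75, 6.5.
g(4.25) = 24/29, g(5) = 0.75, g(5.75) = 24/35, g(6.5) = 12/19.
Sum = Δx · [g(4.25) + g(5) + g(5.75) + g(6.5)].
Sum ≈ 2.17116.

2.17116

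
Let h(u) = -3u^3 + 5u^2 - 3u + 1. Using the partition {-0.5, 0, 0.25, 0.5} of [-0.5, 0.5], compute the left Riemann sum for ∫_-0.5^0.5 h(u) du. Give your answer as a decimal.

2.44140625

Subinterval widths: 0.5, 0.25, 0.25.
Left endpoints: -0.5, 0, 0.25.
h(-0.5) = 4.125, h(0) = 1, h(0.25) = 0.515625.
Sum = Σ Δu_i · h(u_i).
Sum = 2.44140625.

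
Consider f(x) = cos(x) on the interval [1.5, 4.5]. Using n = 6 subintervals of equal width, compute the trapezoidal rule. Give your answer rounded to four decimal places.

Δx = (4.5 − 1.5)/6 = 0.5.
f(1.5) ≈ 0.0707, f(2) ≈ -0.4161, f(2.5) ≈ -0.8011, f(3) ≈ -0.9900, f(3.5) ≈ -0.9365, f(4) ≈ -0.6536, f(4.5) ≈ -0.2108.
T_6 = (Δx/2)·[f(x_0) + 2f(x_1) + ... + 2f(x_{5}) + f(x_6)].
Sum ≈ -1.9337.

-1.9337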